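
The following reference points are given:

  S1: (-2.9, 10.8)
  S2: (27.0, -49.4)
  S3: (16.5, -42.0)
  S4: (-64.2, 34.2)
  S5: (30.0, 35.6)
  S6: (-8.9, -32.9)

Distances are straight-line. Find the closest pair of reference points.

S2 and S3

Pairwise distances:
S1–S2: √((29.9)² + (-60.2)²) = √(894.01000 + 3624.04000) = 67.216
S1–S3: √((19.4)² + (-52.8)²) = √(376.36000 + 2787.84000) = 56.251
S1–S4: √((-61.3)² + (23.4)²) = √(3757.69000 + 547.56000) = 65.614
S1–S5: √((32.9)² + (24.8)²) = √(1082.41000 + 615.04000) = 41.200
S1–S6: √((-6.0)² + (-43.7)²) = √(36.00000 + 1909.69000) = 44.110
S2–S3: √((-10.5)² + (7.4)²) = √(110.25000 + 54.76000) = 12.846
S2–S4: √((-91.2)² + (83.6)²) = √(8317.44000 + 6988.96000) = 123.719
S2–S5: √((3.0)² + (85.0)²) = √(9.00000 + 7225.00000) = 85.053
S2–S6: √((-35.9)² + (16.5)²) = √(1288.81000 + 272.25000) = 39.510
S3–S4: √((-80.7)² + (76.2)²) = √(6512.49000 + 5806.44000) = 110.991
S3–S5: √((13.5)² + (77.6)²) = √(182.25000 + 6021.76000) = 78.766
S3–S6: √((-25.4)² + (9.1)²) = √(645.16000 + 82.81000) = 26.981
S4–S5: √((94.2)² + (1.4)²) = √(8873.64000 + 1.96000) = 94.210
S4–S6: √((55.3)² + (-67.1)²) = √(3058.09000 + 4502.41000) = 86.951
S5–S6: √((-38.9)² + (-68.5)²) = √(1513.21000 + 4692.25000) = 78.775
Closest pair: S2–S3 at 12.846.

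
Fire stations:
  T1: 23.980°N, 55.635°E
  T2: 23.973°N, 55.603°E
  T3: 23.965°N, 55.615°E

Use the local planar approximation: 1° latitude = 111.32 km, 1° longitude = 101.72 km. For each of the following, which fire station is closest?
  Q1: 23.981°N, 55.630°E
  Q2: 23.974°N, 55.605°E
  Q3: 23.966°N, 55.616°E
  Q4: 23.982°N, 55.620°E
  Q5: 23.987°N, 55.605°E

Q1 at 23.981°N, 55.630°E:
  T1: 0.521 km
  T2: 2.887 km
  T3: 2.345 km
  → nearest: T1 (0.521 km)
Q2 at 23.974°N, 55.605°E:
  T1: 3.124 km
  T2: 0.232 km
  T3: 1.428 km
  → nearest: T2 (0.232 km)
Q3 at 23.966°N, 55.616°E:
  T1: 2.483 km
  T2: 1.535 km
  T3: 0.151 km
  → nearest: T3 (0.151 km)
Q4 at 23.982°N, 55.620°E:
  T1: 1.542 km
  T2: 1.999 km
  T3: 1.960 km
  → nearest: T1 (1.542 km)
Q5 at 23.987°N, 55.605°E:
  T1: 3.150 km
  T2: 1.572 km
  T3: 2.652 km
  → nearest: T2 (1.572 km)

Q1→T1; Q2→T2; Q3→T3; Q4→T1; Q5→T2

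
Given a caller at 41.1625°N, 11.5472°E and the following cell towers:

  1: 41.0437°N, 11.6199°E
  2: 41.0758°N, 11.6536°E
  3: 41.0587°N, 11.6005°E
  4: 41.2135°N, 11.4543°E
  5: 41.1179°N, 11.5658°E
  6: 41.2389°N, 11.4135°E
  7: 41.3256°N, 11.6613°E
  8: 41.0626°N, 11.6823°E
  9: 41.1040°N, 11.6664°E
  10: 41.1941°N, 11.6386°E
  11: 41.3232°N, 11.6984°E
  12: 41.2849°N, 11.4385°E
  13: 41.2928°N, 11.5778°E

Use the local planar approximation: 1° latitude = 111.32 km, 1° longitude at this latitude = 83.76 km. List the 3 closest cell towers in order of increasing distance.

Distances from 41.1625°N, 11.5472°E:
1: √((-0.1188·111.32)² + (0.0727·83.76)²) = √(174.895758 + 37.080208) = 14.5594 km
2: √((-0.0867·111.32)² + (0.1064·83.76)²) = √(93.150371 + 79.424885) = 13.1368 km
3: √((-0.1038·111.32)² + (0.0533·83.76)²) = √(133.518395 + 19.930939) = 12.3875 km
4: √((0.0510·111.32)² + (-0.0929·83.76)²) = √(32.231962 + 60.548692) = 9.6323 km
5: √((-0.0446·111.32)² + (0.0186·83.76)²) = √(24.649954 + 2.427165) = 5.2036 km
6: √((0.0764·111.32)² + (-0.1337·83.76)²) = √(72.332440 + 125.411150) = 14.0621 km
7: √((0.1631·111.32)² + (0.1141·83.76)²) = √(329.650939 + 91.336555) = 20.5180 km
8: √((-0.0999·111.32)² + (0.1351·83.76)²) = √(123.673705 + 128.051313) = 15.8658 km
9: √((-0.0585·111.32)² + (0.1192·83.76)²) = √(42.409009 + 99.684090) = 11.9203 km
10: √((0.0316·111.32)² + (0.0914·83.76)²) = √(12.374298 + 58.609191) = 8.4252 km
11: √((0.1607·111.32)² + (0.1512·83.76)²) = √(320.020757 + 160.389864) = 21.9183 km
12: √((0.1224·111.32)² + (-0.1087·83.76)²) = √(185.656103 + 82.895781) = 16.3876 km
13: √((0.1303·111.32)² + (0.0306·83.76)²) = √(210.394909 + 6.569256) = 14.7297 km
Sorted: 5 (5.2036 km) < 10 (8.4252 km) < 4 (9.6323 km) < 9 (11.9203 km) < 3 (12.3875 km) < …

5, 10, 4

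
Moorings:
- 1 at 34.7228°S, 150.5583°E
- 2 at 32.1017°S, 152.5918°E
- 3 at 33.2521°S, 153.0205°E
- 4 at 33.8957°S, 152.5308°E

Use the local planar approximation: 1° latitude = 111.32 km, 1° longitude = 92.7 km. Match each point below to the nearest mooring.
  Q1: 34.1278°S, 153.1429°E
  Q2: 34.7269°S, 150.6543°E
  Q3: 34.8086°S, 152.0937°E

Q1 at 34.1278°S, 153.1429°E:
  1: √((-0.5950·111.32)² + (-2.5846·92.7)²) = √(4387.128213 + 57404.527721) = 248.5793 km
  2: √((2.0261·111.32)² + (-0.5511·92.7)²) = √(50870.750918 + 2609.878504) = 231.2588 km
  3: √((0.8757·111.32)² + (-0.1224·92.7)²) = √(9502.920472 + 128.742608) = 98.1410 km
  4: √((0.2321·111.32)² + (-0.6121·92.7)²) = √(667.569792 + 3219.617114) = 62.3473 km
  → nearest: 4 (62.3473 km)
Q2 at 34.7269°S, 150.6543°E:
  1: √((0.0041·111.32)² + (-0.0960·92.7)²) = √(0.208312 + 79.195761) = 8.9109 km
  2: √((2.6252·111.32)² + (1.9375·92.7)²) = √(85402.618470 + 32258.405039) = 343.0175 km
  3: √((1.4748·111.32)² + (2.3662·92.7)²) = √(26953.343941 + 48112.992349) = 273.9824 km
  4: √((0.8312·111.32)² + (1.8765·92.7)²) = √(8561.649892 + 30259.141747) = 197.0299 km
  → nearest: 1 (8.9109 km)
Q3 at 34.8086°S, 152.0937°E:
  1: √((0.0858·111.32)² + (-1.5354·92.7)²) = √(91.226491 + 20258.278665) = 142.6517 km
  2: √((2.7069·111.32)² + (0.4981·92.7)²) = √(90801.039312 + 2132.026271) = 304.8493 km
  3: √((1.5565·111.32)² + (0.9268·92.7)²) = √(30022.347353 + 7381.277254) = 193.4002 km
  4: √((0.9129·111.32)² + (0.4371·92.7)²) = √(10327.443067 + 1641.803137) = 109.4041 km
  → nearest: 4 (109.4041 km)

Q1→4; Q2→1; Q3→4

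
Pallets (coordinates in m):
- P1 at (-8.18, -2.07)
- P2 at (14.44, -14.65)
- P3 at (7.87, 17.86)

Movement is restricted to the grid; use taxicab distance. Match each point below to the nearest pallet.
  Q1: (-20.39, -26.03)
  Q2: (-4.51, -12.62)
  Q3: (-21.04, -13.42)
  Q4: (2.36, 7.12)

Q1→P1; Q2→P1; Q3→P1; Q4→P3

Q1 at (-20.39, -26.03):
  P1: |12.21| + |23.96| = 12.21 + 23.96 = 36.17 m
  P2: |34.83| + |11.38| = 34.83 + 11.38 = 46.21 m
  P3: |28.26| + |43.89| = 28.26 + 43.89 = 72.15 m
  → nearest: P1 (36.17 m)
Q2 at (-4.51, -12.62):
  P1: |-3.67| + |10.55| = 3.67 + 10.55 = 14.22 m
  P2: |18.95| + |-2.03| = 18.95 + 2.03 = 20.98 m
  P3: |12.38| + |30.48| = 12.38 + 30.48 = 42.86 m
  → nearest: P1 (14.22 m)
Q3 at (-21.04, -13.42):
  P1: |12.86| + |11.35| = 12.86 + 11.35 = 24.21 m
  P2: |35.48| + |-1.23| = 35.48 + 1.23 = 36.71 m
  P3: |28.91| + |31.28| = 28.91 + 31.28 = 60.19 m
  → nearest: P1 (24.21 m)
Q4 at (2.36, 7.12):
  P1: |-10.54| + |-9.19| = 10.54 + 9.19 = 19.73 m
  P2: |12.08| + |-21.77| = 12.08 + 21.77 = 33.85 m
  P3: |5.51| + |10.74| = 5.51 + 10.74 = 16.25 m
  → nearest: P3 (16.25 m)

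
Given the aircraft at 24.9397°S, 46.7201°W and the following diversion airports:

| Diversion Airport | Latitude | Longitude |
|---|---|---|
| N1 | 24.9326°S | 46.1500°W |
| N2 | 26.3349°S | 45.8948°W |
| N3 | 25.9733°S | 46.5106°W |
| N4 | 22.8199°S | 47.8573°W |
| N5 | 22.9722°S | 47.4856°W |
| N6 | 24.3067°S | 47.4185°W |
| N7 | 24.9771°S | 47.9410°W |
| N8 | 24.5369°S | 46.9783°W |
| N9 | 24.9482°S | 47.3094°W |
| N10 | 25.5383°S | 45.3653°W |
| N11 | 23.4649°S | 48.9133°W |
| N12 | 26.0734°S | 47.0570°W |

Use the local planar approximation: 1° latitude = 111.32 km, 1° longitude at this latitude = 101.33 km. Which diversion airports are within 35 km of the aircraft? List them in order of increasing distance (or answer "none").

Distances from 24.9397°S, 46.7201°W:
N1: √((0.0071·111.32)² + (0.5701·101.33)²) = √(0.624688 + 3337.168744) = 57.7736 km
N2: √((-1.3952·111.32)² + (0.8253·101.33)²) = √(24122.334225 + 6993.583677) = 176.3970 km
N3: √((-1.0336·111.32)² + (0.2095·101.33)²) = √(13238.884602 + 450.654944) = 117.0023 km
N4: √((2.1198·111.32)² + (-1.1372·101.33)²) = √(55684.736761 + 13278.523525) = 262.6086 km
N5: √((1.9675·111.32)² + (-0.7655·101.33)²) = √(47970.680288 + 6016.812465) = 232.3521 km
N6: √((0.6330·111.32)² + (-0.6984·101.33)²) = √(4965.395146 + 5008.233244) = 99.8681 km
N7: √((-0.0374·111.32)² + (-1.2209·101.33)²) = √(17.333633 + 15305.103568) = 123.7838 km
N8: √((0.4028·111.32)² + (-0.2582·101.33)²) = √(2010.598337 + 684.523814) = 51.9146 km
N9: √((-0.0085·111.32)² + (-0.5893·101.33)²) = √(0.895332 + 3565.734208) = 59.7213 km
N10: √((-0.5986·111.32)² + (1.3548·101.33)²) = √(4440.376753 + 18846.315675) = 152.5998 km
N11: √((1.4748·111.32)² + (-2.1932·101.33)²) = √(26953.343941 + 49389.264612) = 276.3017 km
N12: √((-1.1337·111.32)² + (-0.3369·101.33)²) = √(15927.319374 + 1165.408301) = 130.7392 km
Threshold 35 km: none within range.

none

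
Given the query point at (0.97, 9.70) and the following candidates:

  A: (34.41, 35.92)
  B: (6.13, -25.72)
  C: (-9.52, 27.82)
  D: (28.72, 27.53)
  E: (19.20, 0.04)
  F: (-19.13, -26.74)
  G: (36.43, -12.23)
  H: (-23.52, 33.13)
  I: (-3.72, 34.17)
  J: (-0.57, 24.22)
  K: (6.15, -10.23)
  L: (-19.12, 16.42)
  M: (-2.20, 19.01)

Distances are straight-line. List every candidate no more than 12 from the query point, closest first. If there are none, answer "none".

M

Distances from (0.97, 9.70):
A: 42.49
B: 35.79
C: 20.94
D: 32.98
E: 20.63
F: 41.62
G: 41.69
H: 33.89
I: 24.92
J: 14.60
K: 20.59
L: 21.18
M: 9.83
Threshold 12: M (9.83) is within range.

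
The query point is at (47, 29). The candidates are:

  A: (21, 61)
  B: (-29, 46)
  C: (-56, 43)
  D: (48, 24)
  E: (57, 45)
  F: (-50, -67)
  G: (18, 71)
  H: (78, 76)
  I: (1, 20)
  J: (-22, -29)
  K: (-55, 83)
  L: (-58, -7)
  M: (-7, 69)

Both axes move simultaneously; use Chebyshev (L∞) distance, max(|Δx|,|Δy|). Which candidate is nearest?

D

Distances from (47, 29):
A: 32
B: 76
C: 103
D: 5
E: 16
F: 97
G: 42
H: 47
I: 46
J: 69
K: 102
L: 105
M: 54
Minimum: D at 5.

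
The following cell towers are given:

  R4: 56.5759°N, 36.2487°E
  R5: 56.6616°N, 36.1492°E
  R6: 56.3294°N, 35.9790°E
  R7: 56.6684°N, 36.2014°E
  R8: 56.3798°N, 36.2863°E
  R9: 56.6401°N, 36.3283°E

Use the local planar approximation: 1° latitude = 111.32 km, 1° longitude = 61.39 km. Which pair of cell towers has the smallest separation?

R5 and R7

Pairwise distances:
R4–R5: 11.3281 km
R4–R6: 32.0485 km
R4–R7: 10.6987 km
R4–R8: 21.9515 km
R4–R9: 8.6577 km
R5–R6: 38.4283 km
R5–R7: 3.2928 km
R5–R8: 32.4794 km
R5–R9: 11.2524 km
R6–R7: 40.1314 km
R6–R8: 19.6818 km
R6–R9: 40.6951 km
R7–R8: 32.5470 km
R7–R9: 8.4033 km
R8–R9: 29.0911 km
Closest pair: R5–R7 at 3.2928 km.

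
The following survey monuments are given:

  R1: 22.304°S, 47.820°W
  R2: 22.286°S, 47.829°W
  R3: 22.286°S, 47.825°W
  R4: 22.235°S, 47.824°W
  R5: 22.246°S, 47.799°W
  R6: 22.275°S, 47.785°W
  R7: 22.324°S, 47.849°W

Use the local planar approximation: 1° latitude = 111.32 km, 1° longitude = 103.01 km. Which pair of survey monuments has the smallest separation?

Pairwise distances:
R1–R2: √((0.018·111.32)² + (-0.009·103.01)²) = √(4.01505 + 0.85950) = 2.208 km
R1–R3: √((0.018·111.32)² + (-0.005·103.01)²) = √(4.01505 + 0.26528) = 2.069 km
R1–R4: √((0.069·111.32)² + (-0.004·103.01)²) = √(58.99899 + 0.16978) = 7.692 km
R1–R5: √((0.058·111.32)² + (0.021·103.01)²) = √(41.68717 + 4.67948) = 6.809 km
R1–R6: √((0.029·111.32)² + (0.035·103.01)²) = √(10.42179 + 12.99855) = 4.839 km
R1–R7: √((-0.020·111.32)² + (-0.029·103.01)²) = √(4.95686 + 8.92390) = 3.726 km
R2–R3: √((0.000·111.32)² + (0.004·103.01)²) = √(0.00000 + 0.16978) = 0.412 km
R2–R4: √((0.051·111.32)² + (0.005·103.01)²) = √(32.23196 + 0.26528) = 5.701 km
R2–R5: √((0.040·111.32)² + (0.030·103.01)²) = √(19.82743 + 9.54995) = 5.420 km
R2–R6: √((0.011·111.32)² + (0.044·103.01)²) = √(1.49945 + 20.54301) = 4.695 km
R2–R7: √((-0.038·111.32)² + (-0.020·103.01)²) = √(17.89425 + 4.24442) = 4.705 km
R3–R4: √((0.051·111.32)² + (0.001·103.01)²) = √(32.23196 + 0.01061) = 5.678 km
R3–R5: √((0.040·111.32)² + (0.026·103.01)²) = √(19.82743 + 7.17308) = 5.196 km
R3–R6: √((0.011·111.32)² + (0.040·103.01)²) = √(1.49945 + 16.97770) = 4.299 km
R3–R7: √((-0.038·111.32)² + (-0.024·103.01)²) = √(17.89425 + 6.11197) = 4.900 km
R4–R5: √((-0.011·111.32)² + (0.025·103.01)²) = √(1.49945 + 6.63191) = 2.852 km
R4–R6: √((-0.040·111.32)² + (0.039·103.01)²) = √(19.82743 + 16.13942) = 5.997 km
R4–R7: √((-0.089·111.32)² + (-0.025·103.01)²) = √(98.15816 + 6.63191) = 10.237 km
R5–R6: √((-0.029·111.32)² + (0.014·103.01)²) = √(10.42179 + 2.07977) = 3.536 km
R5–R7: √((-0.078·111.32)² + (-0.050·103.01)²) = √(75.39379 + 26.52765) = 10.096 km
R6–R7: √((-0.049·111.32)² + (-0.064·103.01)²) = √(29.75353 + 43.46290) = 8.557 km
Closest pair: R2–R3 at 0.412 km.

R2 and R3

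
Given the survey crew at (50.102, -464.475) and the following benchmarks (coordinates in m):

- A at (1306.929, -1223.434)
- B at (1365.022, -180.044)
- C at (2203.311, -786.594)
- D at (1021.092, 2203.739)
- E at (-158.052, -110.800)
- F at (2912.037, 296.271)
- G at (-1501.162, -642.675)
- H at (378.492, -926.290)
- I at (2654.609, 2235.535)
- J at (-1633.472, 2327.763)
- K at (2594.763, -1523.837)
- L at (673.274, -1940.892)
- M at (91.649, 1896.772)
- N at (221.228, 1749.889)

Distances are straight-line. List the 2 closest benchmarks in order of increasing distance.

E, H

Distances from (50.102, -464.475):
A: √((1256.827)² + (-758.959)²) = √(1579614.10793 + 576018.76368) = 1468.207 m
B: √((1314.920)² + (284.431)²) = √(1729014.60640 + 80900.99376) = 1345.331 m
C: √((2153.209)² + (-322.119)²) = √(4636308.99768 + 103760.65016) = 2177.170 m
D: √((970.990)² + (2668.214)²) = √(942821.58010 + 7119365.94980) = 2839.399 m
E: √((-208.154)² + (353.675)²) = √(43328.08772 + 125086.00563) = 410.383 m
F: √((2861.935)² + (760.746)²) = √(8190671.94422 + 578734.47652) = 2961.318 m
G: √((-1551.264)² + (-178.200)²) = √(2406419.99770 + 31755.24000) = 1561.466 m
H: √((328.390)² + (-461.815)²) = √(107839.99210 + 213273.09422) = 566.668 m
I: √((2604.507)² + (2700.010)²) = √(6783456.71305 + 7290054.00010) = 3751.468 m
J: √((-1683.574)² + (2792.238)²) = √(2834421.41348 + 7796593.04864) = 3260.524 m
K: √((2544.661)² + (-1059.362)²) = √(6475299.60492 + 1122247.84704) = 2756.365 m
L: √((623.172)² + (-1476.417)²) = √(388343.34158 + 2179807.15789) = 1602.545 m
M: √((41.547)² + (2361.247)²) = √(1726.15321 + 5575487.39501) = 2361.612 m
N: √((171.126)² + (2214.364)²) = √(29284.10788 + 4903407.92450) = 2220.966 m
Sorted: E (410.383 m) < H (566.668 m) < B (1345.331 m) < A (1468.207 m) < …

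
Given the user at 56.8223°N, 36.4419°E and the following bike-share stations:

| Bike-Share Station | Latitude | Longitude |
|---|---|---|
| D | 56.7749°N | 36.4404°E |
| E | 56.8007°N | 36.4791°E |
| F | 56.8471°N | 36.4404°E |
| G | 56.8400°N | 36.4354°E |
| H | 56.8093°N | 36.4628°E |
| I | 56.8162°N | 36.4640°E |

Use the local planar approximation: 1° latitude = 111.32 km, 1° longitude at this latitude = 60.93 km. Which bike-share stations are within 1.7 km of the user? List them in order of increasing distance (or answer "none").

I

Distances from 56.8223°N, 36.4419°E:
D: √((-0.0474·111.32)² + (-0.0015·60.93)²) = √(27.842170 + 0.008353) = 5.2774 km
E: √((-0.0216·111.32)² + (0.0372·60.93)²) = √(5.781678 + 5.137457) = 3.3044 km
F: √((0.0248·111.32)² + (-0.0015·60.93)²) = √(7.621663 + 0.008353) = 2.7622 km
G: √((0.0177·111.32)² + (-0.0065·60.93)²) = √(3.882334 + 0.156852) = 2.0098 km
H: √((-0.0130·111.32)² + (0.0209·60.93)²) = √(2.094272 + 1.621642) = 1.9277 km
I: √((-0.0061·111.32)² + (0.0221·60.93)²) = √(0.461112 + 1.813205) = 1.5081 km
Threshold 1.7 km: I (1.5081 km) is within range.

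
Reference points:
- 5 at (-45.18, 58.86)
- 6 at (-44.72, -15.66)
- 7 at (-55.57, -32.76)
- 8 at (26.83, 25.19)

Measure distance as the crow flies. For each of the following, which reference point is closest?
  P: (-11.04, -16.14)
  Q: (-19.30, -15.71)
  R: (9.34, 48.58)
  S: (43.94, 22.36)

P at (-11.04, -16.14):
  5: √((-34.14)² + (75.00)²) = √(1165.5396 + 5625.0000) = 82.40
  6: √((-33.68)² + (0.48)²) = √(1134.3424 + 0.2304) = 33.68
  7: √((-44.53)² + (-16.62)²) = √(1982.9209 + 276.2244) = 47.53
  8: √((37.87)² + (41.33)²) = √(1434.1369 + 1708.1689) = 56.06
  → nearest: 6 (33.68)
Q at (-19.30, -15.71):
  5: √((-25.88)² + (74.57)²) = √(669.7744 + 5560.6849) = 78.93
  6: √((-25.42)² + (0.05)²) = √(646.1764 + 0.0025) = 25.42
  7: √((-36.27)² + (-17.05)²) = √(1315.5129 + 290.7025) = 40.08
  8: √((46.13)² + (40.90)²) = √(2127.9769 + 1672.8100) = 61.65
  → nearest: 6 (25.42)
R at (9.34, 48.58):
  5: √((-54.52)² + (10.28)²) = √(2972.4304 + 105.6784) = 55.48
  6: √((-54.06)² + (-64.24)²) = √(2922.4836 + 4126.7776) = 83.96
  7: √((-64.91)² + (-81.34)²) = √(4213.3081 + 6616.1956) = 104.06
  8: √((17.49)² + (-23.39)²) = √(305.9001 + 547.0921) = 29.21
  → nearest: 8 (29.21)
S at (43.94, 22.36):
  5: √((-89.12)² + (36.50)²) = √(7942.3744 + 1332.2500) = 96.30
  6: √((-88.66)² + (-38.02)²) = √(7860.5956 + 1445.5204) = 96.47
  7: √((-99.51)² + (-55.12)²) = √(9902.2401 + 3038.2144) = 113.76
  8: √((-17.11)² + (2.83)²) = √(292.7521 + 8.0089) = 17.34
  → nearest: 8 (17.34)

P→6; Q→6; R→8; S→8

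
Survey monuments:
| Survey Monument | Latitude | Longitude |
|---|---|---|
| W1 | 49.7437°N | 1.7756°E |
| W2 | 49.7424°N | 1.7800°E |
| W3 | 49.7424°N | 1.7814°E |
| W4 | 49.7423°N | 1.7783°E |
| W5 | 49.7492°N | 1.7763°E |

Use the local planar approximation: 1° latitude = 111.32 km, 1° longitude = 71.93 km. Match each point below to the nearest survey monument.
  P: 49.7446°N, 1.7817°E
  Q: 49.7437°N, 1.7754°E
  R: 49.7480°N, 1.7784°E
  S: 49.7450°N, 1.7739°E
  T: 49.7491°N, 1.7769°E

P at 49.7446°N, 1.7817°E:
  W1: 0.4501 km
  W2: 0.2737 km
  W3: 0.2459 km
  W4: 0.3541 km
  W5: 0.6427 km
  → nearest: W3 (0.2459 km)
Q at 49.7437°N, 1.7754°E:
  W1: 0.0144 km
  W2: 0.3611 km
  W3: 0.4552 km
  W4: 0.2604 km
  W5: 0.6157 km
  → nearest: W1 (0.0144 km)
R at 49.7480°N, 1.7784°E:
  W1: 0.5193 km
  W2: 0.6339 km
  W3: 0.6597 km
  W4: 0.6346 km
  W5: 0.2016 km
  → nearest: W5 (0.2016 km)
S at 49.7450°N, 1.7739°E:
  W1: 0.1895 km
  W2: 0.5256 km
  W3: 0.6122 km
  W4: 0.4365 km
  W5: 0.4984 km
  → nearest: W1 (0.1895 km)
T at 49.7491°N, 1.7769°E:
  W1: 0.6084 km
  W2: 0.7785 km
  W3: 0.8131 km
  W4: 0.7636 km
  W5: 0.0446 km
  → nearest: W5 (0.0446 km)

P→W3; Q→W1; R→W5; S→W1; T→W5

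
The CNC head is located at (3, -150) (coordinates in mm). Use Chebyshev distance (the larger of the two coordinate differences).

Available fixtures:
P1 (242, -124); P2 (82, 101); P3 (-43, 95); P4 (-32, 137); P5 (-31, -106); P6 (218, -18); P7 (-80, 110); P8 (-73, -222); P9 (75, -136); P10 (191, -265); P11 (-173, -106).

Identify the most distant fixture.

P4

Distances from (3, -150):
P1: max(|239|, |26|) = 239 mm
P2: max(|79|, |251|) = 251 mm
P3: max(|-46|, |245|) = 245 mm
P4: max(|-35|, |287|) = 287 mm
P5: max(|-34|, |44|) = 44 mm
P6: max(|215|, |132|) = 215 mm
P7: max(|-83|, |260|) = 260 mm
P8: max(|-76|, |-72|) = 76 mm
P9: max(|72|, |14|) = 72 mm
P10: max(|188|, |-115|) = 188 mm
P11: max(|-176|, |44|) = 176 mm
Maximum: P4 at 287 mm.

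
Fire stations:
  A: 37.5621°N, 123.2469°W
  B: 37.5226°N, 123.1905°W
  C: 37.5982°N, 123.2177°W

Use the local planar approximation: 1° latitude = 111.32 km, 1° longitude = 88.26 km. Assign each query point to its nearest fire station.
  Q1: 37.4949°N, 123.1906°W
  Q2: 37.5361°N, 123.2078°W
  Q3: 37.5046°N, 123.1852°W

Q1→B; Q2→B; Q3→B

Q1 at 37.4949°N, 123.1906°W:
  A: √((0.0672·111.32)² + (-0.0563·88.26)²) = √(55.960932 + 24.691339) = 8.9807 km
  B: √((0.0277·111.32)² + (0.0001·88.26)²) = √(9.508367 + 0.000078) = 3.0836 km
  C: √((0.1033·111.32)² + (-0.0271·88.26)²) = √(132.235188 + 5.720927) = 11.7455 km
  → nearest: B (3.0836 km)
Q2 at 37.5361°N, 123.2078°W:
  A: √((0.0260·111.32)² + (-0.0391·88.26)²) = √(8.377088 + 11.909166) = 4.5040 km
  B: √((-0.0135·111.32)² + (0.0173·88.26)²) = √(2.258468 + 2.331418) = 2.1424 km
  C: √((0.0621·111.32)² + (-0.0099·88.26)²) = √(47.789182 + 0.763481) = 6.9680 km
  → nearest: B (2.1424 km)
Q3 at 37.5046°N, 123.1852°W:
  A: √((0.0575·111.32)² + (-0.0617·88.26)²) = √(40.971521 + 29.655017) = 8.4040 km
  B: √((0.0180·111.32)² + (-0.0053·88.26)²) = √(4.015054 + 0.218816) = 2.0576 km
  C: √((0.0936·111.32)² + (-0.0325·88.26)²) = √(108.567064 + 8.228005) = 10.8072 km
  → nearest: B (2.0576 km)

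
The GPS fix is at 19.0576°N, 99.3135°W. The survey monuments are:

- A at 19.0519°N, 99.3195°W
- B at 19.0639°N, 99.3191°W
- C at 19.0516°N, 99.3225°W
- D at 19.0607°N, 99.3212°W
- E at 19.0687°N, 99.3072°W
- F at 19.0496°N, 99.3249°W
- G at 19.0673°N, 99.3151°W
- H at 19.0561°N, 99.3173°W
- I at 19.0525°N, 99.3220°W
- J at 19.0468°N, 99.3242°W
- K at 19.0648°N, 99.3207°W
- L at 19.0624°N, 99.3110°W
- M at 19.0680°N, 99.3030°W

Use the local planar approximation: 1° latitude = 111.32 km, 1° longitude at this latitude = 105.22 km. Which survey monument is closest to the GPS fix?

Distances from 19.0576°N, 99.3135°W:
A: √((-0.0057·111.32)² + (-0.0060·105.22)²) = √(0.402621 + 0.398565) = 0.8951 km
B: √((0.0063·111.32)² + (-0.0056·105.22)²) = √(0.491844 + 0.347194) = 0.9160 km
C: √((-0.0060·111.32)² + (-0.0090·105.22)²) = √(0.446117 + 0.896771) = 1.1588 km
D: √((0.0031·111.32)² + (-0.0077·105.22)²) = √(0.119088 + 0.656414) = 0.8806 km
E: √((0.0111·111.32)² + (0.0063·105.22)²) = √(1.526836 + 0.439418) = 1.4022 km
F: √((-0.0080·111.32)² + (-0.0114·105.22)²) = √(0.793097 + 1.438819) = 1.4940 km
G: √((0.0097·111.32)² + (-0.0016·105.22)²) = √(1.165977 + 0.028342) = 1.0928 km
H: √((-0.0015·111.32)² + (-0.0038·105.22)²) = √(0.027882 + 0.159869) = 0.4333 km
I: √((-0.0051·111.32)² + (-0.0085·105.22)²) = √(0.322320 + 0.799898) = 1.0593 km
J: √((-0.0108·111.32)² + (-0.0107·105.22)²) = √(1.445419 + 1.267547) = 1.6471 km
K: √((0.0072·111.32)² + (-0.0072·105.22)²) = √(0.642409 + 0.573934) = 1.1029 km
L: √((0.0048·111.32)² + (0.0025·105.22)²) = √(0.285515 + 0.069195) = 0.5956 km
M: √((0.0104·111.32)² + (0.0105·105.22)²) = √(1.340334 + 1.220605) = 1.6003 km
Minimum: H at 0.4333 km.

H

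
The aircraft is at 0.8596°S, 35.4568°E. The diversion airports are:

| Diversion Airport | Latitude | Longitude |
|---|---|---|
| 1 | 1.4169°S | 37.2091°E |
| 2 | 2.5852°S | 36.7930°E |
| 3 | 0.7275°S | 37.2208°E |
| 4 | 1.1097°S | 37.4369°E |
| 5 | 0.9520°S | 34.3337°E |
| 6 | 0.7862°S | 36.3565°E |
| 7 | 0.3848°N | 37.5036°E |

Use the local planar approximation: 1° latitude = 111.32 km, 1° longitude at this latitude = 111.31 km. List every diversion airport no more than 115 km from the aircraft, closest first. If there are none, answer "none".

Distances from 0.8596°S, 35.4568°E:
1: 204.6771 km
2: 242.9431 km
3: 196.9007 km
4: 222.1564 km
5: 125.4347 km
6: 100.4784 km
7: 266.6380 km
Threshold 115 km: 6 (100.4784 km) is within range.

6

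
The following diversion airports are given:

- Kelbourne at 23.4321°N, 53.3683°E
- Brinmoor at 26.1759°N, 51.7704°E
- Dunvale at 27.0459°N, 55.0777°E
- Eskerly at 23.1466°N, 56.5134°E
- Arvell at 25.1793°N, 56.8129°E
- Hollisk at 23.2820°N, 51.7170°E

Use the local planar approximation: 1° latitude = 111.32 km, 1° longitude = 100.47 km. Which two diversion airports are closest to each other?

Kelbourne and Hollisk

Pairwise distances:
Kelbourne–Brinmoor: 345.0607 km
Kelbourne–Dunvale: 437.4147 km
Kelbourne–Eskerly: 317.5825 km
Kelbourne–Arvell: 396.9890 km
Kelbourne–Hollisk: 166.7454 km
Brinmoor–Dunvale: 346.1106 km
Brinmoor–Eskerly: 583.7795 km
Brinmoor–Arvell: 518.6249 km
Brinmoor–Hollisk: 322.1936 km
Dunvale–Eskerly: 457.4094 km
Dunvale–Arvell: 271.2370 km
Dunvale–Hollisk: 538.1134 km
Eskerly–Arvell: 228.2721 km
Eskerly–Hollisk: 482.1300 km
Arvell–Hollisk: 553.8387 km
Closest pair: Kelbourne–Hollisk at 166.7454 km.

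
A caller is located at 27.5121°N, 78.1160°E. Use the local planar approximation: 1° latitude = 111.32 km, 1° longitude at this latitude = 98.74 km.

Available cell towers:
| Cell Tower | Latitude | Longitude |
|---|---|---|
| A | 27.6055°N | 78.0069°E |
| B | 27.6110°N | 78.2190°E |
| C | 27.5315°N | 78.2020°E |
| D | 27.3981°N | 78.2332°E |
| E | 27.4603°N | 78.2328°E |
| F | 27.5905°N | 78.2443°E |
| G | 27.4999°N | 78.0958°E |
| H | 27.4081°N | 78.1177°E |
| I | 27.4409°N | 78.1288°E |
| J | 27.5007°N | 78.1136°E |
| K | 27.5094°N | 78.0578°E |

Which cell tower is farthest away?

D

Distances from 27.5121°N, 78.1160°E:
A: 14.9717 km
B: 14.9881 km
C: 8.7620 km
D: 17.1746 km
E: 12.8941 km
F: 15.3836 km
G: 2.4130 km
H: 11.5785 km
I: 8.0261 km
J: 1.2910 km
K: 5.7545 km
Maximum: D at 17.1746 km.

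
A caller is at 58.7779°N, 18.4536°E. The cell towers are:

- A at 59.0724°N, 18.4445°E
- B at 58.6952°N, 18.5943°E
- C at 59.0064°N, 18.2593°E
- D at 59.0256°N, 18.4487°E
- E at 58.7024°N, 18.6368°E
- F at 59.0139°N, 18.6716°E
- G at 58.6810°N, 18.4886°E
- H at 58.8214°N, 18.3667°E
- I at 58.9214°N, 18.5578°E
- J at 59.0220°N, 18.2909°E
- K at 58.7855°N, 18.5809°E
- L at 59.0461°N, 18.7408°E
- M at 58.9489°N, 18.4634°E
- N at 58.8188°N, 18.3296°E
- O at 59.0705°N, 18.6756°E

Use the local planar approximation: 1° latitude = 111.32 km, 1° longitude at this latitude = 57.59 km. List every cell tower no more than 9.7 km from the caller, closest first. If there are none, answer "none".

H, K, N

Distances from 58.7779°N, 18.4536°E:
A: √((0.2945·111.32)² + (-0.0091·57.59)²) = √(1074.773608 + 0.274648) = 32.7879 km
B: √((-0.0827·111.32)² + (0.1407·57.59)²) = √(84.753456 + 65.657199) = 12.2642 km
C: √((0.2285·111.32)² + (-0.1943·57.59)²) = √(647.021637 + 125.210214) = 27.7891 km
D: √((0.2477·111.32)² + (-0.0049·57.59)²) = √(760.323491 + 0.079632) = 27.5754 km
E: √((-0.0755·111.32)² + (0.1832·57.59)²) = √(70.638310 + 111.312797) = 13.4889 km
F: √((0.2360·111.32)² + (0.2180·57.59)²) = √(690.192763 + 157.618483) = 29.1172 km
G: √((-0.0969·111.32)² + (0.0350·57.59)²) = √(116.357384 + 4.062845) = 10.9736 km
H: √((0.0435·111.32)² + (-0.0869·57.59)²) = √(23.449031 + 25.045731) = 6.9638 km
I: √((0.1435·111.32)² + (0.1042·57.59)²) = √(255.182094 + 36.010537) = 17.0644 km
J: √((0.2441·111.32)² + (-0.1627·57.59)²) = √(738.383450 + 87.794895) = 28.7433 km
K: √((0.0076·111.32)² + (0.1273·57.59)²) = √(0.715770 + 53.746596) = 7.3799 km
L: √((0.2682·111.32)² + (0.2872·57.59)²) = √(891.382169 + 273.566572) = 34.1313 km
M: √((0.1710·111.32)² + (0.0098·57.59)²) = √(362.358636 + 0.318527) = 19.0441 km
N: √((0.0409·111.32)² + (-0.1240·57.59)²) = √(20.729700 + 50.996166) = 8.4691 km
O: √((0.2926·111.32)² + (0.2220·57.59)²) = √(1060.950297 + 163.455714) = 34.9915 km
Threshold 9.7 km: H (6.9638 km), K (7.3799 km), N (8.4691 km) are within range.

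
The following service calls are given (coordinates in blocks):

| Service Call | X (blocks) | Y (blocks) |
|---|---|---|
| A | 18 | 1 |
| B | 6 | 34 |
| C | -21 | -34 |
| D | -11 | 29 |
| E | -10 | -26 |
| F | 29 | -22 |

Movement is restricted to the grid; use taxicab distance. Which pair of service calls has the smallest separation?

Pairwise distances:
A–B: 45 blocks
A–C: 74 blocks
A–D: 57 blocks
A–E: 55 blocks
A–F: 34 blocks
B–C: 95 blocks
B–D: 22 blocks
B–E: 76 blocks
B–F: 79 blocks
C–D: 73 blocks
C–E: 19 blocks
C–F: 62 blocks
D–E: 56 blocks
D–F: 91 blocks
E–F: 43 blocks
Closest pair: C–E at 19 blocks.

C and E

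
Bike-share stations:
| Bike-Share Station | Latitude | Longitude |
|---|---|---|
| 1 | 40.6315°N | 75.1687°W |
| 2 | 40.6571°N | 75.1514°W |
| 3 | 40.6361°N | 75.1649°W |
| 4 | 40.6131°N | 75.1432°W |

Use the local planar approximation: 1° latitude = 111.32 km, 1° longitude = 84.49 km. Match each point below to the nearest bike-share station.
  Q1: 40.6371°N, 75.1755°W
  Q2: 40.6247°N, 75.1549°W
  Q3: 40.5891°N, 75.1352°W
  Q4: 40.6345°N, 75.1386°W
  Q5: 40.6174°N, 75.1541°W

Q1 at 40.6371°N, 75.1755°W:
  1: √((-0.0056·111.32)² + (0.0068·84.49)²) = √(0.388618 + 0.330087) = 0.8478 km
  2: √((0.0200·111.32)² + (0.0241·84.49)²) = √(4.956857 + 4.146147) = 3.0171 km
  3: √((-0.0010·111.32)² + (0.0106·84.49)²) = √(0.012392 + 0.802089) = 0.9025 km
  4: √((-0.0240·111.32)² + (0.0323·84.49)²) = √(7.137874 + 7.447588) = 3.8191 km
  → nearest: 1 (0.8478 km)
Q2 at 40.6247°N, 75.1549°W:
  1: √((0.0068·111.32)² + (-0.0138·84.49)²) = √(0.573013 + 1.359467) = 1.3901 km
  2: √((0.0324·111.32)² + (0.0035·84.49)²) = √(13.008775 + 0.087447) = 3.6189 km
  3: √((0.0114·111.32)² + (-0.0100·84.49)²) = √(1.610483 + 0.713856) = 1.5246 km
  4: √((-0.0116·111.32)² + (0.0117·84.49)²) = √(1.667487 + 0.977197) = 1.6262 km
  → nearest: 1 (1.3901 km)
Q3 at 40.5891°N, 75.1352°W:
  1: √((0.0424·111.32)² + (-0.0335·84.49)²) = √(22.278098 + 8.011249) = 5.5036 km
  2: √((0.0680·111.32)² + (-0.0162·84.49)²) = √(57.301266 + 1.873444) = 7.6925 km
  3: √((0.0470·111.32)² + (-0.0297·84.49)²) = √(27.374243 + 6.296852) = 5.8027 km
  4: √((0.0240·111.32)² + (-0.0080·84.49)²) = √(7.137874 + 0.456868) = 2.7559 km
  → nearest: 4 (2.7559 km)
Q4 at 40.6345°N, 75.1386°W:
  1: √((-0.0030·111.32)² + (-0.0301·84.49)²) = √(0.111529 + 6.467607) = 2.5650 km
  2: √((0.0226·111.32)² + (-0.0128·84.49)²) = √(6.329411 + 1.169582) = 2.7384 km
  3: √((0.0016·111.32)² + (-0.0263·84.49)²) = √(0.031724 + 4.937671) = 2.2292 km
  4: √((-0.0214·111.32)² + (-0.0046·84.49)²) = √(5.675106 + 0.151052) = 2.4137 km
  → nearest: 3 (2.2292 km)
Q5 at 40.6174°N, 75.1541°W:
  1: √((0.0141·111.32)² + (-0.0146·84.49)²) = √(2.463682 + 1.521655) = 1.9963 km
  2: √((0.0397·111.32)² + (0.0027·84.49)²) = √(19.531132 + 0.052040) = 4.4253 km
  3: √((0.0187·111.32)² + (-0.0108·84.49)²) = √(4.333408 + 0.832642) = 2.2729 km
  4: √((-0.0043·111.32)² + (0.0109·84.49)²) = √(0.229131 + 0.848132) = 1.0379 km
  → nearest: 4 (1.0379 km)

Q1→1; Q2→1; Q3→4; Q4→3; Q5→4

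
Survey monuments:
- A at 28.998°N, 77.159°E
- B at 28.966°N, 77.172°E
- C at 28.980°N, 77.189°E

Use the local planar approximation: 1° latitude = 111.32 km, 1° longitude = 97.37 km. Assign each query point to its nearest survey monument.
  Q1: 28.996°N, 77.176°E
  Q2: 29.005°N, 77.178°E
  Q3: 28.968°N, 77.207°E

Q1 at 28.996°N, 77.176°E:
  A: 1.670 km
  B: 3.362 km
  C: 2.185 km
  → nearest: A (1.670 km)
Q2 at 29.005°N, 77.178°E:
  A: 2.007 km
  B: 4.381 km
  C: 2.982 km
  → nearest: A (2.007 km)
Q3 at 28.968°N, 77.207°E:
  A: 5.744 km
  B: 3.415 km
  C: 2.204 km
  → nearest: C (2.204 km)

Q1→A; Q2→A; Q3→C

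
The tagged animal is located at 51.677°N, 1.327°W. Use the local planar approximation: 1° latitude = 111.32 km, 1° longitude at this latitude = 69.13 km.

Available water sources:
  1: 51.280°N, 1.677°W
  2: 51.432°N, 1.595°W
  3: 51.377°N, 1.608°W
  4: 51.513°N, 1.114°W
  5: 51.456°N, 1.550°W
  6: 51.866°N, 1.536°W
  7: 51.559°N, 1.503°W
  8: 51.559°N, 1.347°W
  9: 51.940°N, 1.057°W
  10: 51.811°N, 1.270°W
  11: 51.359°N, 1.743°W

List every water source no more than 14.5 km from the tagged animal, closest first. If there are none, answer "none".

8

Distances from 51.677°N, 1.327°W:
1: √((-0.397·111.32)² + (-0.350·69.13)²) = √(1953.11317 + 585.42222) = 50.384 km
2: √((-0.245·111.32)² + (-0.268·69.13)²) = √(743.83835 + 343.24380) = 32.971 km
3: √((-0.300·111.32)² + (-0.281·69.13)²) = √(1115.29282 + 377.35122) = 38.635 km
4: √((-0.164·111.32)² + (0.213·69.13)²) = √(333.29906 + 216.81650) = 23.455 km
5: √((-0.221·111.32)² + (-0.223·69.13)²) = √(605.24463 + 237.65275) = 29.033 km
6: √((0.189·111.32)² + (-0.209·69.13)²) = √(442.65972 + 208.74962) = 25.523 km
7: √((-0.118·111.32)² + (-0.176·69.13)²) = √(172.54819 + 148.03297) = 17.905 km
8: √((-0.118·111.32)² + (-0.020·69.13)²) = √(172.54819 + 1.91158) = 13.208 km
9: √((0.263·111.32)² + (0.270·69.13)²) = √(857.15210 + 348.38596) = 34.721 km
10: √((0.134·111.32)² + (0.057·69.13)²) = √(222.51331 + 15.52683) = 15.429 km
11: √((-0.318·111.32)² + (-0.416·69.13)²) = √(1253.14301 + 827.02717) = 45.609 km
Threshold 14.5 km: 8 (13.208 km) is within range.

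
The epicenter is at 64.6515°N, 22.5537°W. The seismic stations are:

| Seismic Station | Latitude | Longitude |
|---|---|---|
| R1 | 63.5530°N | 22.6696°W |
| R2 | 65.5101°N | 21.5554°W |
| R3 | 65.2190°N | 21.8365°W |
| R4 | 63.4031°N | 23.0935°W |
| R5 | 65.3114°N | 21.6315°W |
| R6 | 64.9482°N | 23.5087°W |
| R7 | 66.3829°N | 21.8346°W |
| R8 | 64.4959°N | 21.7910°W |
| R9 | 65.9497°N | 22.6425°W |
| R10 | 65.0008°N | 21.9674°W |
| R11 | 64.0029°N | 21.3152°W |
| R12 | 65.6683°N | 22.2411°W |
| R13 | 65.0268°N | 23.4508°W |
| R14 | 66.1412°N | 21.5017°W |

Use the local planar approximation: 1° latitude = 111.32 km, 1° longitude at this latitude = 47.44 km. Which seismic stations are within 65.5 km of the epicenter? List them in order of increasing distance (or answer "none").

R8, R10, R6, R13

Distances from 64.6515°N, 22.5537°W:
R1: √((-1.0985·111.32)² + (-0.1159·47.44)²) = √(14953.626116 + 30.231259) = 122.4086 km
R2: √((0.8586·111.32)² + (0.9983·47.44)²) = √(9135.412529 + 2242.908222) = 106.6692 km
R3: √((0.5675·111.32)² + (0.7172·47.44)²) = √(3990.966911 + 1157.630398) = 71.7537 km
R4: √((-1.2484·111.32)² + (-0.5398·47.44)²) = √(19313.185654 + 655.775400) = 141.3116 km
R5: √((0.6599·111.32)² + (0.9222·47.44)²) = √(5396.381591 + 1913.989701) = 85.5007 km
R6: √((0.2967·111.32)² + (-0.9550·47.44)²) = √(1090.891324 + 2052.561147) = 56.0665 km
R7: √((1.7314·111.32)² + (0.7191·47.44)²) = √(37148.494815 + 1163.772092) = 195.7352 km
R8: √((-0.1556·111.32)² + (0.7627·47.44)²) = √(300.030621 + 1309.172438) = 40.1149 km
R9: √((1.2982·111.32)² + (-0.0888·47.44)²) = √(20884.765580 + 17.746605) = 144.5770 km
R10: √((0.3493·111.32)² + (0.5863·47.44)²) = √(1511.971366 + 773.622601) = 47.8079 km
R11: √((-0.6486·111.32)² + (1.2385·47.44)²) = √(5213.150753 + 3452.084220) = 93.0872 km
R12: √((1.0168·111.32)² + (0.3126·47.44)²) = √(12812.015943 + 219.921307) = 114.1575 km
R13: √((0.3753·111.32)² + (-0.8971·47.44)²) = √(1745.434372 + 1811.219453) = 59.6377 km
R14: √((1.4897·111.32)² + (1.0520·47.44)²) = √(27500.717882 + 2490.696671) = 173.1803 km
Threshold 65.5 km: R8 (40.1149 km), R10 (47.8079 km), R6 (56.0665 km), R13 (59.6377 km) are within range.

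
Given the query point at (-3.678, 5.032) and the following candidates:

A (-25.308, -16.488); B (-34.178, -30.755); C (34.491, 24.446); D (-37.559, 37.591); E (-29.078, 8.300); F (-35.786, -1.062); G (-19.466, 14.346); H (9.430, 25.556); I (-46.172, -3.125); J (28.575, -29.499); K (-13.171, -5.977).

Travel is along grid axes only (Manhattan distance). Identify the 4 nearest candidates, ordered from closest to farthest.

K, G, E, H

Distances from (-3.678, 5.032):
A: |-21.630| + |-21.520| = 21.630 + 21.520 = 43.150
B: |-30.500| + |-35.787| = 30.500 + 35.787 = 66.287
C: |38.169| + |19.414| = 38.169 + 19.414 = 57.583
D: |-33.881| + |32.559| = 33.881 + 32.559 = 66.440
E: |-25.400| + |3.268| = 25.400 + 3.268 = 28.668
F: |-32.108| + |-6.094| = 32.108 + 6.094 = 38.202
G: |-15.788| + |9.314| = 15.788 + 9.314 = 25.102
H: |13.108| + |20.524| = 13.108 + 20.524 = 33.632
I: |-42.494| + |-8.157| = 42.494 + 8.157 = 50.651
J: |32.253| + |-34.531| = 32.253 + 34.531 = 66.784
K: |-9.493| + |-11.009| = 9.493 + 11.009 = 20.502
Sorted: K (20.502) < G (25.102) < E (28.668) < H (33.632) < F (38.202) < A (43.150) < …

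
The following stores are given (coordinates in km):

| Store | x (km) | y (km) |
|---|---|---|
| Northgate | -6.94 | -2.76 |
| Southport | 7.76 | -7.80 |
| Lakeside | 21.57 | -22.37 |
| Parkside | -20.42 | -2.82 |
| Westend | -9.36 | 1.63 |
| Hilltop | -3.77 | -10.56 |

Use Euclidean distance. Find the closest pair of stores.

Pairwise distances:
Northgate–Southport: √((14.70)² + (-5.04)²) = √(216.0900 + 25.4016) = 15.54 km
Northgate–Lakeside: √((28.51)² + (-19.61)²) = √(812.8201 + 384.5521) = 34.60 km
Northgate–Parkside: √((-13.48)² + (-0.06)²) = √(181.7104 + 0.0036) = 13.48 km
Northgate–Westend: √((-2.42)² + (4.39)²) = √(5.8564 + 19.2721) = 5.01 km
Northgate–Hilltop: √((3.17)² + (-7.80)²) = √(10.0489 + 60.8400) = 8.42 km
Southport–Lakeside: √((13.81)² + (-14.57)²) = √(190.7161 + 212.2849) = 20.07 km
Southport–Parkside: √((-28.18)² + (4.98)²) = √(794.1124 + 24.8004) = 28.62 km
Southport–Westend: √((-17.12)² + (9.43)²) = √(293.0944 + 88.9249) = 19.55 km
Southport–Hilltop: √((-11.53)² + (-2.76)²) = √(132.9409 + 7.6176) = 11.86 km
Lakeside–Parkside: √((-41.99)² + (19.55)²) = √(1763.1601 + 382.2025) = 46.32 km
Lakeside–Westend: √((-30.93)² + (24.00)²) = √(956.6649 + 576.0000) = 39.15 km
Lakeside–Hilltop: √((-25.34)² + (11.81)²) = √(642.1156 + 139.4761) = 27.96 km
Parkside–Westend: √((11.06)² + (4.45)²) = √(122.3236 + 19.8025) = 11.92 km
Parkside–Hilltop: √((16.65)² + (-7.74)²) = √(277.2225 + 59.9076) = 18.36 km
Westend–Hilltop: √((5.59)² + (-12.19)²) = √(31.2481 + 148.5961) = 13.41 km
Closest pair: Northgate–Westend at 5.01 km.

Northgate and Westend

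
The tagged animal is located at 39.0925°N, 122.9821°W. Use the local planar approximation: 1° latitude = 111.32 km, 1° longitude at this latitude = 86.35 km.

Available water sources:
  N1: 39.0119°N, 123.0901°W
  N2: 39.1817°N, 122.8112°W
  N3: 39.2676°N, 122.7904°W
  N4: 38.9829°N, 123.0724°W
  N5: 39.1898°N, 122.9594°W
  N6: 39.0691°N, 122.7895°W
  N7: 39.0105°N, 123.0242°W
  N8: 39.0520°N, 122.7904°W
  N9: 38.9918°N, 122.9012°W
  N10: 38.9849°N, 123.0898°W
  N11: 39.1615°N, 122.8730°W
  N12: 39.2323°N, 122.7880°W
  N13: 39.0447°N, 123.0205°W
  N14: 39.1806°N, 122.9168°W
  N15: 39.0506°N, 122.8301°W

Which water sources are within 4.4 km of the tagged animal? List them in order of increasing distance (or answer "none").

Distances from 39.0925°N, 122.9821°W:
N1: 12.9412 km
N2: 17.7869 km
N3: 25.5725 km
N4: 14.4795 km
N5: 11.0074 km
N6: 16.8338 km
N7: 9.8255 km
N8: 17.1563 km
N9: 13.2084 km
N10: 15.1645 km
N11: 12.1553 km
N12: 22.8716 km
N13: 6.2697 km
N14: 11.3127 km
N15: 13.9293 km
Threshold 4.4 km: none within range.

none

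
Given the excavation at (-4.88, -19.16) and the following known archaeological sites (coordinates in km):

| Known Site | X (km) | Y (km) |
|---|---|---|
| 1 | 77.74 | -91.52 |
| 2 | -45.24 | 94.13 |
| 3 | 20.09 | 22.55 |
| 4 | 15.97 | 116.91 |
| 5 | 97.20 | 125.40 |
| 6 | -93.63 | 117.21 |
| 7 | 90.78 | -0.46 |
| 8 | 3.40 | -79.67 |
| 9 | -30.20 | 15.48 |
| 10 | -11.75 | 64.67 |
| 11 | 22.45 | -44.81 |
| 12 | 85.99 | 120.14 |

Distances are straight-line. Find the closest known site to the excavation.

Distances from (-4.88, -19.16):
1: 109.83 km
2: 120.26 km
3: 48.61 km
4: 137.66 km
5: 176.97 km
6: 162.71 km
7: 97.47 km
8: 61.07 km
9: 42.91 km
10: 84.11 km
11: 37.48 km
12: 166.32 km
Minimum: 11 at 37.48 km.

11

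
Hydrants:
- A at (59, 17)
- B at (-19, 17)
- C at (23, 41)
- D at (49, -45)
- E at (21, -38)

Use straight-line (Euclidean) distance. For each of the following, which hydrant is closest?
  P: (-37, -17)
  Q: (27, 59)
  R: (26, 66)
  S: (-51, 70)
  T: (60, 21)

P→B; Q→C; R→C; S→B; T→A

P at (-37, -17):
  A: √((96)² + (34)²) = √(9216.000 + 1156.000) = 101.8
  B: √((18)² + (34)²) = √(324.000 + 1156.000) = 38.5
  C: √((60)² + (58)²) = √(3600.000 + 3364.000) = 83.5
  D: √((86)² + (-28)²) = √(7396.000 + 784.000) = 90.4
  E: √((58)² + (-21)²) = √(3364.000 + 441.000) = 61.7
  → nearest: B (38.5)
Q at (27, 59):
  A: √((32)² + (-42)²) = √(1024.000 + 1764.000) = 52.8
  B: √((-46)² + (-42)²) = √(2116.000 + 1764.000) = 62.3
  C: √((-4)² + (-18)²) = √(16.000 + 324.000) = 18.4
  D: √((22)² + (-104)²) = √(484.000 + 10816.000) = 106.3
  E: √((-6)² + (-97)²) = √(36.000 + 9409.000) = 97.2
  → nearest: C (18.4)
R at (26, 66):
  A: √((33)² + (-49)²) = √(1089.000 + 2401.000) = 59.1
  B: √((-45)² + (-49)²) = √(2025.000 + 2401.000) = 66.5
  C: √((-3)² + (-25)²) = √(9.000 + 625.000) = 25.2
  D: √((23)² + (-111)²) = √(529.000 + 12321.000) = 113.4
  E: √((-5)² + (-104)²) = √(25.000 + 10816.000) = 104.1
  → nearest: C (25.2)
S at (-51, 70):
  A: √((110)² + (-53)²) = √(12100.000 + 2809.000) = 122.1
  B: √((32)² + (-53)²) = √(1024.000 + 2809.000) = 61.9
  C: √((74)² + (-29)²) = √(5476.000 + 841.000) = 79.5
  D: √((100)² + (-115)²) = √(10000.000 + 13225.000) = 152.4
  E: √((72)² + (-108)²) = √(5184.000 + 11664.000) = 129.8
  → nearest: B (61.9)
T at (60, 21):
  A: √((-1)² + (-4)²) = √(1.000 + 16.000) = 4.1
  B: √((-79)² + (-4)²) = √(6241.000 + 16.000) = 79.1
  C: √((-37)² + (20)²) = √(1369.000 + 400.000) = 42.1
  D: √((-11)² + (-66)²) = √(121.000 + 4356.000) = 66.9
  E: √((-39)² + (-59)²) = √(1521.000 + 3481.000) = 70.7
  → nearest: A (4.1)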